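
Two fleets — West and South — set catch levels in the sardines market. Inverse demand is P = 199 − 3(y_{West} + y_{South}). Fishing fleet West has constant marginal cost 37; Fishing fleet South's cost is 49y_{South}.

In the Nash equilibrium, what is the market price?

Fishing fleet West's profit: π = y_{West}(199 − 3(y_{West} + y_{South})) − 37y_{West}.
∂π/∂y_{West} = 162 − 6y_{West} − 3y_{South} = 0, so y_{West} = 27 − 0.5y_{South}.
By the same steps for South: y_{South} = 25 − 0.5y_{West}.
Substituting the second reaction function into the first: y_{West} = 27 − 0.5(25 − 0.5y_{West}), which gives 0.75y_{West} = 14.5 ⇒ y_{West} = 58/3.
Then y_{South} = 25 − 0.5·(58/3) = 46/3.
Equilibrium price: P = 199 − 3·(104/3) = 95.

95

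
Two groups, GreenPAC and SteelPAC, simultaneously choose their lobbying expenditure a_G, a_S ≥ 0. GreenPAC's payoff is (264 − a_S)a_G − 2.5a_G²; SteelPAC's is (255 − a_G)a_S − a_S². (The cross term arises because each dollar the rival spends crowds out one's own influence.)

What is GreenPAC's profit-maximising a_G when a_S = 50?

Expanding GreenPAC's payoff: 264a_G − a_Sa_G − 2.5a_G².
∂π/∂a_G = 264 − a_S − 5a_G = 0, so a_G = 52.8 − 0.2a_S.
At a_S = 50: a_G = 52.8 − 0.2·50 = 42.8.

42.8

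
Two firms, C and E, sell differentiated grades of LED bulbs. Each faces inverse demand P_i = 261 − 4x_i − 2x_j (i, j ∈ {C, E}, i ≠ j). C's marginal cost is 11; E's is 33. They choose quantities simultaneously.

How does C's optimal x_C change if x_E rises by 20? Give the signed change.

-5

Firm C's profit: π = x_C(261 − 4x_C − 2x_E) − 11x_C.
∂π/∂x_C = 250 − 8x_C − 2x_E = 0 ⇒ x_C = 31.25 − 0.25x_E.
The reaction-function slope is −0.25, so a 20-unit rise in x_E moves x_C by −0.25 × 20 = −5. C's best response falls — the actions are strategic substitutes.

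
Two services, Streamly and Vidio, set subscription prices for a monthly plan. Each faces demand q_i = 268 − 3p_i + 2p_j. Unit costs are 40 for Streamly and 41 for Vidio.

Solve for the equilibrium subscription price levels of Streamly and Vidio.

97.1875, 97.5625

Streamly's profit: π = (p_{Streamly} − 40)(268 − 3p_{Streamly} + 2p_{Vidio}).
∂π/∂p_{Streamly} = 388 − 6p_{Streamly} + 2p_{Vidio} = 0 ⇒ p_{Streamly} = 194/3 + (1/3)p_{Vidio}.
Similarly p_{Vidio} = 391/6 + (1/3)p_{Streamly}.
Plugging p_{Vidio} into Streamly's best response: p_{Streamly} = 194/3 + (1/3)(391/6 + (1/3)p_{Streamly}) ⇒ (8/9)p_{Streamly} = 1555/18, so p_{Streamly} = 97.1875.
Then p_{Vidio} = 391/6 + (1/3)·97.1875 = 97.5625.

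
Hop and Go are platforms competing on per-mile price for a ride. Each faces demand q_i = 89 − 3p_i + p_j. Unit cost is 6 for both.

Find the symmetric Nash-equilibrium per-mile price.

Hop's profit: π = (p_{Hop} − 6)(89 − 3p_{Hop} + p_{Go}).
∂π/∂p_{Hop} = 107 − 6p_{Hop} + p_{Go} = 0 ⇒ p_{Hop} = 107/6 + (1/6)p_{Go}.
The game is symmetric, so in equilibrium p_{Go} = p_{Hop}: the reaction function gives (5/6)p_{Hop} = 107/6, hence p_{Hop} = 21.4.

21.4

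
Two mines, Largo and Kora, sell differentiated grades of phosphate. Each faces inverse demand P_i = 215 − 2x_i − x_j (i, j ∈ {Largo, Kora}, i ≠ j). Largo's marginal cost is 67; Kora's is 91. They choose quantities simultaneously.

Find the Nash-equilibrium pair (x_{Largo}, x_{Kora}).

31.2, 23.2

Mine Largo's profit: π = x_{Largo}(215 − 2x_{Largo} − x_{Kora}) − 67x_{Largo}.
∂π/∂x_{Largo} = 148 − 4x_{Largo} − x_{Kora} = 0 ⇒ x_{Largo} = 37 − 0.25x_{Kora}.
Similarly x_{Kora} = 31 − 0.25x_{Largo}.
Substituting the second reaction function into the first: x_{Largo} = 37 − 0.25(31 − 0.25x_{Largo}), which gives 0.9375x_{Largo} = 29.25 ⇒ x_{Largo} = 31.2.
Then x_{Kora} = 31 − 0.25·31.2 = 23.2.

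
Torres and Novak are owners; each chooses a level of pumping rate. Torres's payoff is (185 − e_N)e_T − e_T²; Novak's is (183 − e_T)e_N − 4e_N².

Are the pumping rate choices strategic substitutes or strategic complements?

strategic substitutes

Expanding Torres's payoff: 185e_T − e_Ne_T − e_T².
∂π/∂e_T = 185 − e_N − 2e_T = 0, so e_T = 92.5 − 0.5e_N.
The best-response slope de_T/de_N = −0.5 < 0: the reaction function is downward-sloping, so the choices are strategic substitutes.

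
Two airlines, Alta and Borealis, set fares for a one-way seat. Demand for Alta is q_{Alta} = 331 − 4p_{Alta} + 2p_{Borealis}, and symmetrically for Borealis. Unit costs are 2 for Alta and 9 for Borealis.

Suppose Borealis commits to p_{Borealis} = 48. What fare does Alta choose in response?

Alta's profit: π = (p_{Alta} − 2)(331 − 4p_{Alta} + 2p_{Borealis}).
∂π/∂p_{Alta} = 339 − 8p_{Alta} + 2p_{Borealis} = 0 ⇒ p_{Alta} = 42.375 + 0.25p_{Borealis}.
At p_{Borealis} = 48: p_{Alta} = 42.375 + 0.25·48 = 54.375.

54.375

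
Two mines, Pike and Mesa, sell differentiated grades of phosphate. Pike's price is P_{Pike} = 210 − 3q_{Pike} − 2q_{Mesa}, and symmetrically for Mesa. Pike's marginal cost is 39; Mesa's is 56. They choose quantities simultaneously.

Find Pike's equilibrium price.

Mine Pike's profit: π = q_{Pike}(210 − 3q_{Pike} − 2q_{Mesa}) − 39q_{Pike}.
∂π/∂q_{Pike} = 171 − 6q_{Pike} − 2q_{Mesa} = 0 ⇒ q_{Pike} = 28.5 − (1/3)q_{Mesa}.
Similarly q_{Mesa} = 77/3 − (1/3)q_{Pike}.
Plugging q_{Mesa} into Pike's best response: q_{Pike} = 28.5 − (1/3)(77/3 − (1/3)q_{Pike}) ⇒ (8/9)q_{Pike} = 359/18, so q_{Pike} = 22.4375.
Then q_{Mesa} = 77/3 − (1/3)·22.4375 = 18.1875.
P_{Pike} = 210 − 3·22.4375 − 2·18.1875 = 106.3125.

106.3125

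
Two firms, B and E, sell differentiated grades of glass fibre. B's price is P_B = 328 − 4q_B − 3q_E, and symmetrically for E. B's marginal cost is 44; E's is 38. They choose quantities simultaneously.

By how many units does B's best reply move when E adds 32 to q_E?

Firm B's profit: π = q_B(328 − 4q_B − 3q_E) − 44q_B.
∂π/∂q_B = 284 − 8q_B − 3q_E = 0 ⇒ q_B = 35.5 − 0.375q_E.
The reaction-function slope is −0.375, so a 32-unit rise in q_E moves q_B by −0.375 × 32 = −12. B's best response falls — the actions are strategic substitutes.

-12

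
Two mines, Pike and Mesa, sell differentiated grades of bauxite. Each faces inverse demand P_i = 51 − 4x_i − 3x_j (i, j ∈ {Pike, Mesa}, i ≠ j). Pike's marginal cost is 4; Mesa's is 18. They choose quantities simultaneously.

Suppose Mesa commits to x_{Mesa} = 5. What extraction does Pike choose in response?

Mine Pike's profit: π = x_{Pike}(51 − 4x_{Pike} − 3x_{Mesa}) − 4x_{Pike}.
∂π/∂x_{Pike} = 47 − 8x_{Pike} − 3x_{Mesa} = 0 ⇒ x_{Pike} = 5.875 − 0.375x_{Mesa}.
At x_{Mesa} = 5: x_{Pike} = 5.875 − 0.375·5 = 4.

4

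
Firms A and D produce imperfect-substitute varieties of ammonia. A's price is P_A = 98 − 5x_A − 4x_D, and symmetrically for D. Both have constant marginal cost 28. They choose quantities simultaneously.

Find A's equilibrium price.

53

Firm A's profit: π = x_A(98 − 5x_A − 4x_D) − 28x_A.
∂π/∂x_A = 70 − 10x_A − 4x_D = 0 ⇒ x_A = 7 − 0.4x_D.
By symmetry x_D = x_A; substituting into the reaction function, 1.4x_A = 7 and x_A = 5.
P_A = 98 − 5·5 − 4·5 = 53.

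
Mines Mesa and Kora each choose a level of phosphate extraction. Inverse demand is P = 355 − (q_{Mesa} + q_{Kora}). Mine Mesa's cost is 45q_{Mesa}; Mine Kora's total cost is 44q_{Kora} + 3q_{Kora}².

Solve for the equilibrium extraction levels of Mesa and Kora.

Mine Mesa's profit: π = q_{Mesa}(355 − (q_{Mesa} + q_{Kora})) − 45q_{Mesa}.
∂π/∂q_{Mesa} = 310 − 2q_{Mesa} − q_{Kora} = 0, so q_{Mesa} = 155 − 0.5q_{Kora}.
For Kora: ∂π/∂q_{Kora} = 311 − 8q_{Kora} − q_{Mesa} = 0 ⇒ q_{Kora} = 38.875 − 0.125q_{Mesa}.
Solving the two reaction functions simultaneously: (1 − (−0.5)(−0.125))q_{Mesa} = 155 − 0.5·38.875, so 0.9375q_{Mesa} = 135.5625 and q_{Mesa} = 144.6.
Then q_{Kora} = 38.875 − 0.125·144.6 = 20.8.

144.6, 20.8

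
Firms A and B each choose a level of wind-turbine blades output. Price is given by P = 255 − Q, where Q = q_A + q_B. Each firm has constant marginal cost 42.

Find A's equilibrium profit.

Firm A's profit: π = q_A(255 − (q_A + q_B)) − 42q_A.
∂π/∂q_A = 213 − 2q_A − q_B = 0, so q_A = 106.5 − 0.5q_B.
Setting q_A = q_B in the reaction function: q_A = 106.5 − 0.5q_A, so q_A = 106.5 / 1.5 = 71.
Price P = 255 − 142 = 113.
A's profit: (113 − 42)·71 = 5041.

5041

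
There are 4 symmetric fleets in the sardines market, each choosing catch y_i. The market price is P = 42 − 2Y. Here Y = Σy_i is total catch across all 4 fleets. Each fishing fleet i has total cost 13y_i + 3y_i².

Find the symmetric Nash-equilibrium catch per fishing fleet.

1.8125

A representative fishing fleet's profit is π_i = y_i(42 − 2Y) − 13y_i − 3y_i², with Y = y_i + Σ_{j≠i} y_j.
First-order condition: 29 − 10y_i − 2Σ_{j≠i} y_j = 0.
Imposing symmetry (y_j = y for all j) turns Σ_{j≠i} y_j into 3y, so 29 = 16y and y = 1.8125.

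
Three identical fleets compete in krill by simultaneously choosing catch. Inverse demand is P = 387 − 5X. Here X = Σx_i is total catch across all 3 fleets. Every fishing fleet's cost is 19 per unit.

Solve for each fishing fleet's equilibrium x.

18.4

A representative fishing fleet's profit is π_i = x_i(387 − 5X) − 19x_i, with X = x_i + Σ_{j≠i} x_j.
First-order condition: 368 − 10x_i − 5Σ_{j≠i} x_j = 0.
In a symmetric equilibrium every fishing fleet chooses the same x, so Σ_{j≠i} x_j = 2x. The condition becomes 368 − 20x = 0, giving x = 368/20 = 18.4.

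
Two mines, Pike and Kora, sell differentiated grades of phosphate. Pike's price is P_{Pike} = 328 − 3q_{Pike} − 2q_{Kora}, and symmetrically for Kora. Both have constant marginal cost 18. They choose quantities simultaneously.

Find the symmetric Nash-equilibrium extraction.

Mine Pike's profit: π = q_{Pike}(328 − 3q_{Pike} − 2q_{Kora}) − 18q_{Pike}.
∂π/∂q_{Pike} = 310 − 6q_{Pike} − 2q_{Kora} = 0 ⇒ q_{Pike} = 155/3 − (1/3)q_{Kora}.
Setting q_{Pike} = q_{Kora} in the reaction function: q_{Pike} = 155/3 − (1/3)q_{Pike}, so q_{Pike} = (155/3) / (4/3) = 38.75.

38.75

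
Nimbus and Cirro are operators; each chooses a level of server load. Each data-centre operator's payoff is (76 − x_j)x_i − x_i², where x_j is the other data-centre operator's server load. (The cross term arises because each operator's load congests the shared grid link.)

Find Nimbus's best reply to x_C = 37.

Nimbus's payoff is (76 − x_C)x_N − x_N².
∂π/∂x_N = 76 − x_C − 2x_N = 0, so x_N = 38 − 0.5x_C.
At x_C = 37: x_N = 38 − 0.5·37 = 19.5.

19.5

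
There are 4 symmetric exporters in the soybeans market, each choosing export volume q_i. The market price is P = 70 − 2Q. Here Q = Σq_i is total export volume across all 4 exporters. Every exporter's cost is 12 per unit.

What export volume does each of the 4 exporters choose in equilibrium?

5.8

A representative exporter's profit is π_i = q_i(70 − 2Q) − 12q_i, with Q = q_i + Σ_{j≠i} q_j.
First-order condition: 58 − 4q_i − 2Σ_{j≠i} q_j = 0.
In a symmetric equilibrium every exporter chooses the same q, so Σ_{j≠i} q_j = 3q. The condition becomes 58 − 10q = 0, giving q = 58/10 = 5.8.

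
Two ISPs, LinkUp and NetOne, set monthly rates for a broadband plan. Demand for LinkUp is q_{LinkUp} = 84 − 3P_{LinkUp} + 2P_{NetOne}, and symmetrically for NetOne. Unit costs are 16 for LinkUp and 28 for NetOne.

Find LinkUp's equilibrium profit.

LinkUp's profit: π = (P_{LinkUp} − 16)(84 − 3P_{LinkUp} + 2P_{NetOne}).
∂π/∂P_{LinkUp} = 132 − 6P_{LinkUp} + 2P_{NetOne} = 0 ⇒ P_{LinkUp} = 22 + (1/3)P_{NetOne}.
Similarly P_{NetOne} = 28 + (1/3)P_{LinkUp}.
Solving the two reaction functions simultaneously: (1 − (1/3)(1/3))P_{LinkUp} = 22 + (1/3)·28, so (8/9)P_{LinkUp} = 94/3 and P_{LinkUp} = 35.25.
Then P_{NetOne} = 28 + (1/3)·35.25 = 39.75.
q_{LinkUp} = 84 − 3·35.25 + 2·39.75 = 57.75.
Profit = (35.25 − 16)·57.75 = 1111.6875.

1111.6875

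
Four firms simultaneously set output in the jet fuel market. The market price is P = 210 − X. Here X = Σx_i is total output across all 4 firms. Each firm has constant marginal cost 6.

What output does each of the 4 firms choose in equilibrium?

40.8

A representative firm's profit is π_i = x_i(210 − X) − 6x_i, with X = x_i + Σ_{j≠i} x_j.
First-order condition: 204 − 2x_i − Σ_{j≠i} x_j = 0.
Imposing symmetry (x_j = x for all j) turns Σ_{j≠i} x_j into 3x, so 204 = 5x and x = 40.8.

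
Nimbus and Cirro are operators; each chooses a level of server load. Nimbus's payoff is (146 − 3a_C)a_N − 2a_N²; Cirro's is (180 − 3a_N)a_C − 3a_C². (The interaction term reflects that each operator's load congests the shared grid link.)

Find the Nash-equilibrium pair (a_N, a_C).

Expanding Nimbus's payoff: 146a_N − 3a_Ca_N − 2a_N².
∂π/∂a_N = 146 − 3a_C − 4a_N = 0, so a_N = 36.5 − 0.75a_C.
Likewise for Cirro: a_C = 30 − 0.5a_N.
Plugging a_C into Nimbus's best response: a_N = 36.5 − 0.75(30 − 0.5a_N) ⇒ 0.625a_N = 14, so a_N = 22.4.
Then a_C = 30 − 0.5·22.4 = 18.8.

22.4, 18.8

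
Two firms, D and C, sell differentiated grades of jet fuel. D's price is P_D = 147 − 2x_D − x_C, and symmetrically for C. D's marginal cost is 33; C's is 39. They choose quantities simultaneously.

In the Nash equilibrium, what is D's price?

Firm D's profit: π = x_D(147 − 2x_D − x_C) − 33x_D.
∂π/∂x_D = 114 − 4x_D − x_C = 0 ⇒ x_D = 28.5 − 0.25x_C.
Similarly x_C = 27 − 0.25x_D.
Substituting the second reaction function into the first: x_D = 28.5 − 0.25(27 − 0.25x_D), which gives 0.9375x_D = 21.75 ⇒ x_D = 23.2.
Then x_C = 27 − 0.25·23.2 = 21.2.
P_D = 147 − 2·23.2 − 21.2 = 79.4.

79.4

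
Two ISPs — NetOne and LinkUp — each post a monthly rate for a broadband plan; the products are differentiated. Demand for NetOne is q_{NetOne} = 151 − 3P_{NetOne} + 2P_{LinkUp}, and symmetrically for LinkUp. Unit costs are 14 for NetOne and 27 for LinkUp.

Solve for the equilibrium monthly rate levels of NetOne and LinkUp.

NetOne's profit: π = (P_{NetOne} − 14)(151 − 3P_{NetOne} + 2P_{LinkUp}).
∂π/∂P_{NetOne} = 193 − 6P_{NetOne} + 2P_{LinkUp} = 0 ⇒ P_{NetOne} = 193/6 + (1/3)P_{LinkUp}.
Similarly P_{LinkUp} = 116/3 + (1/3)P_{NetOne}.
Solving the two reaction functions simultaneously: (1 − (1/3)(1/3))P_{NetOne} = 193/6 + (1/3)·(116/3), so (8/9)P_{NetOne} = 811/18 and P_{NetOne} = 50.6875.
Then P_{LinkUp} = 116/3 + (1/3)·50.6875 = 55.5625.

50.6875, 55.5625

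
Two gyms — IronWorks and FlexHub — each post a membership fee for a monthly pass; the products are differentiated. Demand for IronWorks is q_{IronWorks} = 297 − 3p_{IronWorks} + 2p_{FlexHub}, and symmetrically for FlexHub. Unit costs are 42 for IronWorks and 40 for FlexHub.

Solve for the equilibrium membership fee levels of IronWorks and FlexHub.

105.375, 104.625

IronWorks's profit: π = (p_{IronWorks} − 42)(297 − 3p_{IronWorks} + 2p_{FlexHub}).
∂π/∂p_{IronWorks} = 423 − 6p_{IronWorks} + 2p_{FlexHub} = 0 ⇒ p_{IronWorks} = 70.5 + (1/3)p_{FlexHub}.
Similarly p_{FlexHub} = 69.5 + (1/3)p_{IronWorks}.
Plugging p_{FlexHub} into IronWorks's best response: p_{IronWorks} = 70.5 + (1/3)(69.5 + (1/3)p_{IronWorks}) ⇒ (8/9)p_{IronWorks} = 281/3, so p_{IronWorks} = 105.375.
Then p_{FlexHub} = 69.5 + (1/3)·105.375 = 104.625.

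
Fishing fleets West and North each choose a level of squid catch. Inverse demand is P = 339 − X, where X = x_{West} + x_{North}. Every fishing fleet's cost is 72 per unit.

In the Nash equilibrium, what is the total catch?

Fishing fleet West's profit: π = x_{West}(339 − (x_{West} + x_{North})) − 72x_{West}.
∂π/∂x_{West} = 267 − 2x_{West} − x_{North} = 0, so x_{West} = 133.5 − 0.5x_{North}.
Setting x_{West} = x_{North} in the reaction function: x_{West} = 133.5 − 0.5x_{West}, so x_{West} = 133.5 / 1.5 = 89.
Total catch: 89 + 89 = 178.

178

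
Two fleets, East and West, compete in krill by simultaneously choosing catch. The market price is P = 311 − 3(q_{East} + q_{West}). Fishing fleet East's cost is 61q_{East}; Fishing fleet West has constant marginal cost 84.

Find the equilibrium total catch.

Fishing fleet East's profit: π = q_{East}(311 − 3(q_{East} + q_{West})) − 61q_{East}.
∂π/∂q_{East} = 250 − 6q_{East} − 3q_{West} = 0, so q_{East} = 125/3 − 0.5q_{West}.
By the same steps for West: q_{West} = 227/6 − 0.5q_{East}.
Solving the two reaction functions simultaneously: (1 − (−0.5)(−0.5))q_{East} = 125/3 − 0.5·(227/6), so 0.75q_{East} = 22.75 and q_{East} = 91/3.
Then q_{West} = 227/6 − 0.5·(91/3) = 68/3.
Total catch: 91/3 + 68/3 = 53.

53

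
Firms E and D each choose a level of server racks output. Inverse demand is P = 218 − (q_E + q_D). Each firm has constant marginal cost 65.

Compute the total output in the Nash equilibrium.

102

Firm E's profit: π = q_E(218 − (q_E + q_D)) − 65q_E.
∂π/∂q_E = 153 − 2q_E − q_D = 0, so q_E = 76.5 − 0.5q_D.
By symmetry q_D = q_E; substituting into the reaction function, 1.5q_E = 76.5 and q_E = 51.
Total output: 51 + 51 = 102.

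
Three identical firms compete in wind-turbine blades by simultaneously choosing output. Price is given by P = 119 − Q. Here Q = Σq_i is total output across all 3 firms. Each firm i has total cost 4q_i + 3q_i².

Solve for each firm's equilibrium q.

A representative firm's profit is π_i = q_i(119 − Q) − 4q_i − 3q_i², with Q = q_i + Σ_{j≠i} q_j.
First-order condition: 115 − 8q_i − Σ_{j≠i} q_j = 0.
Imposing symmetry (q_j = q for all j) turns Σ_{j≠i} q_j into 2q, so 115 = 10q and q = 11.5.

11.5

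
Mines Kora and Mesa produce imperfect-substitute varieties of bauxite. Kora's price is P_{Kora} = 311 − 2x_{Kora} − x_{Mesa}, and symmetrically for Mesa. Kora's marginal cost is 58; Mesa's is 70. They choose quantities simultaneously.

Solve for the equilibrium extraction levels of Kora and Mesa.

51.4, 47.4

Mine Kora's profit: π = x_{Kora}(311 − 2x_{Kora} − x_{Mesa}) − 58x_{Kora}.
∂π/∂x_{Kora} = 253 − 4x_{Kora} − x_{Mesa} = 0 ⇒ x_{Kora} = 63.25 − 0.25x_{Mesa}.
Similarly x_{Mesa} = 60.25 − 0.25x_{Kora}.
Substituting the second reaction function into the first: x_{Kora} = 63.25 − 0.25(60.25 − 0.25x_{Kora}), which gives 0.9375x_{Kora} = 48.1875 ⇒ x_{Kora} = 51.4.
Then x_{Mesa} = 60.25 − 0.25·51.4 = 47.4.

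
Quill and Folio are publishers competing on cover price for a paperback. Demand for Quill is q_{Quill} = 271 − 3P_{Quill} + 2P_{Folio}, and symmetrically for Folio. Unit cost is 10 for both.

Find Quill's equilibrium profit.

Quill's profit: π = (P_{Quill} − 10)(271 − 3P_{Quill} + 2P_{Folio}).
∂π/∂P_{Quill} = 301 − 6P_{Quill} + 2P_{Folio} = 0 ⇒ P_{Quill} = 301/6 + (1/3)P_{Folio}.
Setting P_{Quill} = P_{Folio} in the reaction function: P_{Quill} = 301/6 + (1/3)P_{Quill}, so P_{Quill} = (301/6) / (2/3) = 75.25.
q_{Quill} = 271 − 3·75.25 + 2·75.25 = 195.75.
Profit = (75.25 − 10)·195.75 = 12772.6875.

12772.6875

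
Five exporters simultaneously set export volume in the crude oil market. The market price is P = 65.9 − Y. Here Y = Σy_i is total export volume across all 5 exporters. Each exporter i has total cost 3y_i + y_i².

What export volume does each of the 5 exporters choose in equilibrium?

7.8625

A representative exporter's profit is π_i = y_i(65.9 − Y) − 3y_i − y_i², with Y = y_i + Σ_{j≠i} y_j.
First-order condition: 62.9 − 4y_i − Σ_{j≠i} y_j = 0.
With identical exporters, set every y_j = y: then 62.9 − 4y − 4y = 0, i.e. y = 62.9/8 = 7.8625.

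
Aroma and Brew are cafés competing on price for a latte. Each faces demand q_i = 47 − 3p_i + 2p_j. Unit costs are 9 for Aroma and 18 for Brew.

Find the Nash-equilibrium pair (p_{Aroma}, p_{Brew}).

20.1875, 23.5625

Aroma's profit: π = (p_{Aroma} − 9)(47 − 3p_{Aroma} + 2p_{Brew}).
∂π/∂p_{Aroma} = 74 − 6p_{Aroma} + 2p_{Brew} = 0 ⇒ p_{Aroma} = 37/3 + (1/3)p_{Brew}.
Similarly p_{Brew} = 101/6 + (1/3)p_{Aroma}.
Plugging p_{Brew} into Aroma's best response: p_{Aroma} = 37/3 + (1/3)(101/6 + (1/3)p_{Aroma}) ⇒ (8/9)p_{Aroma} = 323/18, so p_{Aroma} = 20.1875.
Then p_{Brew} = 101/6 + (1/3)·20.1875 = 23.5625.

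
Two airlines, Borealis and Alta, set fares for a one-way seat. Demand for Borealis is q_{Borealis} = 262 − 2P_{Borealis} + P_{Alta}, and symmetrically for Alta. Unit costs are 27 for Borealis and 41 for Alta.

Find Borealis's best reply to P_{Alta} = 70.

96.5

Borealis's profit: π = (P_{Borealis} − 27)(262 − 2P_{Borealis} + P_{Alta}).
∂π/∂P_{Borealis} = 316 − 4P_{Borealis} + P_{Alta} = 0 ⇒ P_{Borealis} = 79 + 0.25P_{Alta}.
At P_{Alta} = 70: P_{Borealis} = 79 + 0.25·70 = 96.5.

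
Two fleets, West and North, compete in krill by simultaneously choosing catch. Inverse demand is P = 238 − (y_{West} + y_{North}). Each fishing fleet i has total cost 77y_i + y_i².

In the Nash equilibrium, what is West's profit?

Fishing fleet West's profit: π = y_{West}(238 − (y_{West} + y_{North})) − 77y_{West} − y_{West}².
∂π/∂y_{West} = 161 − 4y_{West} − y_{North} = 0, so y_{West} = 40.25 − 0.25y_{North}.
The game is symmetric, so in equilibrium y_{North} = y_{West}: the reaction function gives 1.25y_{West} = 40.25, hence y_{West} = 32.2.
Price P = 238 − 64.4 = 173.6.
West's profit: (173.6 − 77)·32.2 − (32.2)² = 2073.68.

2073.68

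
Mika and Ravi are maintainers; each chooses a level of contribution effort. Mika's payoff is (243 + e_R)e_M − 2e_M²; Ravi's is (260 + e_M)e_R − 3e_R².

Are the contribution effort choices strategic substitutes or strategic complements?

Expanding Mika's payoff: 243e_M + e_Re_M − 2e_M².
∂π/∂e_M = 243 + e_R − 4e_M = 0, so e_M = 60.75 + 0.25e_R.
The best-response slope de_M/de_R = 0.25 > 0: the reaction function is upward-sloping, so the choices are strategic complements.

strategic complements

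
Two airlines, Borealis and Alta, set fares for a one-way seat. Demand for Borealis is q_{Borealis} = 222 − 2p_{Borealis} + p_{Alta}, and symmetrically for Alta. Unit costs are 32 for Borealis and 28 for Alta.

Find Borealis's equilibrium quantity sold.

Borealis's profit: π = (p_{Borealis} − 32)(222 − 2p_{Borealis} + p_{Alta}).
∂π/∂p_{Borealis} = 286 − 4p_{Borealis} + p_{Alta} = 0 ⇒ p_{Borealis} = 71.5 + 0.25p_{Alta}.
Similarly p_{Alta} = 69.5 + 0.25p_{Borealis}.
Plugging p_{Alta} into Borealis's best response: p_{Borealis} = 71.5 + 0.25(69.5 + 0.25p_{Borealis}) ⇒ 0.9375p_{Borealis} = 88.875, so p_{Borealis} = 94.8.
Then p_{Alta} = 69.5 + 0.25·94.8 = 93.2.
q_{Borealis} = 222 − 2·94.8 + 93.2 = 125.6.

125.6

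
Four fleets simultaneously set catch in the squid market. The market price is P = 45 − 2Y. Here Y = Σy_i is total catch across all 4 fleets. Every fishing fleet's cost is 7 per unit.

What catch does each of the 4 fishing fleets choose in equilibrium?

3.8

A representative fishing fleet's profit is π_i = y_i(45 − 2Y) − 7y_i, with Y = y_i + Σ_{j≠i} y_j.
First-order condition: 38 − 4y_i − 2Σ_{j≠i} y_j = 0.
Imposing symmetry (y_j = y for all j) turns Σ_{j≠i} y_j into 3y, so 38 = 10y and y = 3.8.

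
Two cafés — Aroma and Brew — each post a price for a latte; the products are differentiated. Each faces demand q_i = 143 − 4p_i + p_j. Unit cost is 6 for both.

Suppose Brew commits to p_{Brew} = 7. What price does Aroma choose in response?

21.75

Aroma's profit: π = (p_{Aroma} − 6)(143 − 4p_{Aroma} + p_{Brew}).
∂π/∂p_{Aroma} = 167 − 8p_{Aroma} + p_{Brew} = 0 ⇒ p_{Aroma} = 20.875 + 0.125p_{Brew}.
At p_{Brew} = 7: p_{Aroma} = 20.875 + 0.125·7 = 21.75.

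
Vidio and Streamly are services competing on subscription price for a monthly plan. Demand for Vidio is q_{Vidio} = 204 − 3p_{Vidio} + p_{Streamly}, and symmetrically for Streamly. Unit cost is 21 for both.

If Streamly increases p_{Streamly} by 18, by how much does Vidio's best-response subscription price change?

3

Vidio's profit: π = (p_{Vidio} − 21)(204 − 3p_{Vidio} + p_{Streamly}).
∂π/∂p_{Vidio} = 267 − 6p_{Vidio} + p_{Streamly} = 0 ⇒ p_{Vidio} = 44.5 + (1/6)p_{Streamly}.
The reaction-function slope is 1/6, so an 18-unit rise in p_{Streamly} moves p_{Vidio} by 1/6 × 18 = 3. Vidio's best response rises — the actions are strategic complements.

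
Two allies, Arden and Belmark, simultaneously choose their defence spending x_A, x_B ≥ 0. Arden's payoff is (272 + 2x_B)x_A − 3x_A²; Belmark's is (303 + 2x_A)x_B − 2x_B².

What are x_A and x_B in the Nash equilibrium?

84.7, 118.1

Expanding Arden's payoff: 272x_A + 2x_Bx_A − 3x_A².
∂π/∂x_A = 272 + 2x_B − 6x_A = 0, so x_A = 136/3 + (1/3)x_B.
Likewise for Belmark: x_B = 75.75 + 0.5x_A.
Solving the two reaction functions simultaneously: (1 − (1/3)(0.5))x_A = 136/3 + (1/3)·75.75, so (5/6)x_A = 847/12 and x_A = 84.7.
Then x_B = 75.75 + 0.5·84.7 = 118.1.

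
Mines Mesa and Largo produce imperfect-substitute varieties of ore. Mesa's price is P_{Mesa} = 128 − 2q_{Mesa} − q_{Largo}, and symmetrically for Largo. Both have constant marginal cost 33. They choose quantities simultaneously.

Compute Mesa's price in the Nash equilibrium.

71

Mine Mesa's profit: π = q_{Mesa}(128 − 2q_{Mesa} − q_{Largo}) − 33q_{Mesa}.
∂π/∂q_{Mesa} = 95 − 4q_{Mesa} − q_{Largo} = 0 ⇒ q_{Mesa} = 23.75 − 0.25q_{Largo}.
Setting q_{Mesa} = q_{Largo} in the reaction function: q_{Mesa} = 23.75 − 0.25q_{Mesa}, so q_{Mesa} = 23.75 / 1.25 = 19.
P_{Mesa} = 128 − 2·19 − 19 = 71.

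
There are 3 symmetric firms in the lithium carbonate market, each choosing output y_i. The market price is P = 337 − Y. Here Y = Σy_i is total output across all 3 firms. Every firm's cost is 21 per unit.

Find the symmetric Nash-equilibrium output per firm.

79

A representative firm's profit is π_i = y_i(337 − Y) − 21y_i, with Y = y_i + Σ_{j≠i} y_j.
First-order condition: 316 − 2y_i − Σ_{j≠i} y_j = 0.
In a symmetric equilibrium every firm chooses the same y, so Σ_{j≠i} y_j = 2y. The condition becomes 316 − 4y = 0, giving y = 316/4 = 79.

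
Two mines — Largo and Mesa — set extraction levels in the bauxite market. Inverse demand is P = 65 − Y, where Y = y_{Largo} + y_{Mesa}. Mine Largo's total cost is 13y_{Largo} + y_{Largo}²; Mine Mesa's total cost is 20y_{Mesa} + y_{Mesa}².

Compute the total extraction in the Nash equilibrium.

Mine Largo's profit: π = y_{Largo}(65 − (y_{Largo} + y_{Mesa})) − 13y_{Largo} − y_{Largo}².
∂π/∂y_{Largo} = 52 − 4y_{Largo} − y_{Mesa} = 0, so y_{Largo} = 13 − 0.25y_{Mesa}.
By the same steps for Mesa: y_{Mesa} = 11.25 − 0.25y_{Largo}.
Substituting the second reaction function into the first: y_{Largo} = 13 − 0.25(11.25 − 0.25y_{Largo}), which gives 0.9375y_{Largo} = 10.1875 ⇒ y_{Largo} = 163/15.
Then y_{Mesa} = 11.25 − 0.25·(163/15) = 128/15.
Total extraction: 163/15 + 128/15 = 19.4.

19.4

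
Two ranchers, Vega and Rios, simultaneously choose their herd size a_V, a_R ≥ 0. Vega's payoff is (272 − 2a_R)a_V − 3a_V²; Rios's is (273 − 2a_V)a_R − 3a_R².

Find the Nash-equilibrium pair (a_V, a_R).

33.9375, 34.1875

Expanding Vega's payoff: 272a_V − 2a_Ra_V − 3a_V².
∂π/∂a_V = 272 − 2a_R − 6a_V = 0, so a_V = 136/3 − (1/3)a_R.
Likewise for Rios: a_R = 45.5 − (1/3)a_V.
Plugging a_R into Vega's best response: a_V = 136/3 − (1/3)(45.5 − (1/3)a_V) ⇒ (8/9)a_V = 181/6, so a_V = 33.9375.
Then a_R = 45.5 − (1/3)·33.9375 = 34.1875.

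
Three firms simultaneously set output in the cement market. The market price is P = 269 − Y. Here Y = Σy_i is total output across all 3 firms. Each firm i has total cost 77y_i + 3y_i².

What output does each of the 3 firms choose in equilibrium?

A representative firm's profit is π_i = y_i(269 − Y) − 77y_i − 3y_i², with Y = y_i + Σ_{j≠i} y_j.
First-order condition: 192 − 8y_i − Σ_{j≠i} y_j = 0.
In a symmetric equilibrium every firm chooses the same y, so Σ_{j≠i} y_j = 2y. The condition becomes 192 − 10y = 0, giving y = 192/10 = 19.2.

19.2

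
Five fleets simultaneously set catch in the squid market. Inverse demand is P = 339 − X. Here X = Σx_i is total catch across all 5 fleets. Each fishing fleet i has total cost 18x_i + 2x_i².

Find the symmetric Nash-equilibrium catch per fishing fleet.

32.1

A representative fishing fleet's profit is π_i = x_i(339 − X) − 18x_i − 2x_i², with X = x_i + Σ_{j≠i} x_j.
First-order condition: 321 − 6x_i − Σ_{j≠i} x_j = 0.
In a symmetric equilibrium every fishing fleet chooses the same x, so Σ_{j≠i} x_j = 4x. The condition becomes 321 − 10x = 0, giving x = 321/10 = 32.1.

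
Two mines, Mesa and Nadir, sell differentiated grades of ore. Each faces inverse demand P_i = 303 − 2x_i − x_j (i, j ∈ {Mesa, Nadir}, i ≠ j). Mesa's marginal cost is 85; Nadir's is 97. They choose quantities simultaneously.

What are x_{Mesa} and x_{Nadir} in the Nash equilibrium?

Mine Mesa's profit: π = x_{Mesa}(303 − 2x_{Mesa} − x_{Nadir}) − 85x_{Mesa}.
∂π/∂x_{Mesa} = 218 − 4x_{Mesa} − x_{Nadir} = 0 ⇒ x_{Mesa} = 54.5 − 0.25x_{Nadir}.
Similarly x_{Nadir} = 51.5 − 0.25x_{Mesa}.
Solving the two reaction functions simultaneously: (1 − (−0.25)(−0.25))x_{Mesa} = 54.5 − 0.25·51.5, so 0.9375x_{Mesa} = 41.625 and x_{Mesa} = 44.4.
Then x_{Nadir} = 51.5 − 0.25·44.4 = 40.4.

44.4, 40.4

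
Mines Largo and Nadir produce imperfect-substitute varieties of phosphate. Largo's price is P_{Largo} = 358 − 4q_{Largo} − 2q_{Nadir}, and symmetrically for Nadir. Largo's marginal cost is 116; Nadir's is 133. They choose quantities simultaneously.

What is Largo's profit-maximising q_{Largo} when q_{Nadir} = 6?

Mine Largo's profit: π = q_{Largo}(358 − 4q_{Largo} − 2q_{Nadir}) − 116q_{Largo}.
∂π/∂q_{Largo} = 242 − 8q_{Largo} − 2q_{Nadir} = 0 ⇒ q_{Largo} = 30.25 − 0.25q_{Nadir}.
At q_{Nadir} = 6: q_{Largo} = 30.25 − 0.25·6 = 28.75.

28.75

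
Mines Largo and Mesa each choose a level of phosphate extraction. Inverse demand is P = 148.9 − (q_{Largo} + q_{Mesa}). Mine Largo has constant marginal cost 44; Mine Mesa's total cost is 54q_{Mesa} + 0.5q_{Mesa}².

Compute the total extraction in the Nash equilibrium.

60.94

Mine Largo's profit: π = q_{Largo}(148.9 − (q_{Largo} + q_{Mesa})) − 44q_{Largo}.
∂π/∂q_{Largo} = 104.9 − 2q_{Largo} − q_{Mesa} = 0, so q_{Largo} = 52.45 − 0.5q_{Mesa}.
For Mesa: ∂π/∂q_{Mesa} = 94.9 − 3q_{Mesa} − q_{Largo} = 0 ⇒ q_{Mesa} = 949/30 − (1/3)q_{Largo}.
Substituting the second reaction function into the first: q_{Largo} = 52.45 − 0.5(949/30 − (1/3)q_{Largo}), which gives (5/6)q_{Largo} = 1099/30 ⇒ q_{Largo} = 43.96.
Then q_{Mesa} = 949/30 − (1/3)·43.96 = 16.98.
Total extraction: 43.96 + 16.98 = 60.94.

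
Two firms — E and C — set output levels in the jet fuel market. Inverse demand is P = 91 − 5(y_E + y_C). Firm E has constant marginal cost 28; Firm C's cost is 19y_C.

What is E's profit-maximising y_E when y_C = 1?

5.8

Firm E's profit: π = y_E(91 − 5(y_E + y_C)) − 28y_E.
∂π/∂y_E = 63 − 10y_E − 5y_C = 0, so y_E = 6.3 − 0.5y_C.
At y_C = 1: y_E = 6.3 − 0.5·1 = 5.8.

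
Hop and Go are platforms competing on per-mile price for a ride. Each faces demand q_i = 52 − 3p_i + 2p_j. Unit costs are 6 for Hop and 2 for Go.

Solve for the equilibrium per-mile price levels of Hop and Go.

Hop's profit: π = (p_{Hop} − 6)(52 − 3p_{Hop} + 2p_{Go}).
∂π/∂p_{Hop} = 70 − 6p_{Hop} + 2p_{Go} = 0 ⇒ p_{Hop} = 35/3 + (1/3)p_{Go}.
Similarly p_{Go} = 29/3 + (1/3)p_{Hop}.
Plugging p_{Go} into Hop's best response: p_{Hop} = 35/3 + (1/3)(29/3 + (1/3)p_{Hop}) ⇒ (8/9)p_{Hop} = 134/9, so p_{Hop} = 16.75.
Then p_{Go} = 29/3 + (1/3)·16.75 = 15.25.

16.75, 15.25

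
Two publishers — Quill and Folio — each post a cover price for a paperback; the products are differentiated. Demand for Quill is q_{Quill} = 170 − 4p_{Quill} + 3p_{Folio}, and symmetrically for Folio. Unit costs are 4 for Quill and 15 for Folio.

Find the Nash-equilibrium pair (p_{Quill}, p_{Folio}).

39.6, 43.6

Quill's profit: π = (p_{Quill} − 4)(170 − 4p_{Quill} + 3p_{Folio}).
∂π/∂p_{Quill} = 186 − 8p_{Quill} + 3p_{Folio} = 0 ⇒ p_{Quill} = 23.25 + 0.375p_{Folio}.
Similarly p_{Folio} = 28.75 + 0.375p_{Quill}.
Plugging p_{Folio} into Quill's best response: p_{Quill} = 23.25 + 0.375(28.75 + 0.375p_{Quill}) ⇒ (55/64)p_{Quill} = 1089/32, so p_{Quill} = 39.6.
Then p_{Folio} = 28.75 + 0.375·39.6 = 43.6.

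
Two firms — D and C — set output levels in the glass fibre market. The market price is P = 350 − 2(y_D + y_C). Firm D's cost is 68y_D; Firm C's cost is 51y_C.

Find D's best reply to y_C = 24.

Firm D's profit: π = y_D(350 − 2(y_D + y_C)) − 68y_D.
∂π/∂y_D = 282 − 4y_D − 2y_C = 0, so y_D = 70.5 − 0.5y_C.
At y_C = 24: y_D = 70.5 − 0.5·24 = 58.5.

58.5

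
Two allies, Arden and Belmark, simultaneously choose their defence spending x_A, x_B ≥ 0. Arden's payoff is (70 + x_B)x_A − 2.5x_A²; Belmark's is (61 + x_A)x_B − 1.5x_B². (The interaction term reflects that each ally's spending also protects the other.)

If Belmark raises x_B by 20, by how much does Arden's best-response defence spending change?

Expanding Arden's payoff: 70x_A + x_Bx_A − 2.5x_A².
∂π/∂x_A = 70 + x_B − 5x_A = 0, so x_A = 14 + 0.2x_B.
The reaction-function slope is 0.2, so a 20-unit rise in x_B moves x_A by 0.2 × 20 = 4. Arden's best response rises — the actions are strategic complements.

4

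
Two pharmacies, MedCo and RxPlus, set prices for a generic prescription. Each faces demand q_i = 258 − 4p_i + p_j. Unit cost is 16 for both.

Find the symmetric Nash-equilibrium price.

46

MedCo's profit: π = (p_{MedCo} − 16)(258 − 4p_{MedCo} + p_{RxPlus}).
∂π/∂p_{MedCo} = 322 − 8p_{MedCo} + p_{RxPlus} = 0 ⇒ p_{MedCo} = 40.25 + 0.125p_{RxPlus}.
The game is symmetric, so in equilibrium p_{RxPlus} = p_{MedCo}: the reaction function gives 0.875p_{MedCo} = 40.25, hence p_{MedCo} = 46.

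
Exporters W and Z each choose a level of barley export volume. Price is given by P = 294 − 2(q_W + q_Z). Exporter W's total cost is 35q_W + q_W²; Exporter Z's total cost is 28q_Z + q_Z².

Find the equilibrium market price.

162.75

Exporter W's profit: π = q_W(294 − 2(q_W + q_Z)) − 35q_W − q_W².
∂π/∂q_W = 259 − 6q_W − 2q_Z = 0, so q_W = 259/6 − (1/3)q_Z.
By the same steps for Z: q_Z = 133/3 − (1/3)q_W.
Solving the two reaction functions simultaneously: (1 − (−1/3)(−1/3))q_W = 259/6 − (1/3)·(133/3), so (8/9)q_W = 511/18 and q_W = 31.9375.
Then q_Z = 133/3 − (1/3)·31.9375 = 33.6875.
Equilibrium price: P = 294 − 2·65.625 = 162.75.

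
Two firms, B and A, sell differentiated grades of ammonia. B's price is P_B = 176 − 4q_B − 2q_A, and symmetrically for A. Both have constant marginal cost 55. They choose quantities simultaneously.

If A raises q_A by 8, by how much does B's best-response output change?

Firm B's profit: π = q_B(176 − 4q_B − 2q_A) − 55q_B.
∂π/∂q_B = 121 − 8q_B − 2q_A = 0 ⇒ q_B = 15.125 − 0.25q_A.
The reaction-function slope is −0.25, so an 8-unit rise in q_A moves q_B by −0.25 × 8 = −2. B's best response falls — the actions are strategic substitutes.

-2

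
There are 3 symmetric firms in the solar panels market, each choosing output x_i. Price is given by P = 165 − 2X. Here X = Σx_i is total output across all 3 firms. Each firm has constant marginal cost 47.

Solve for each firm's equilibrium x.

14.75

A representative firm's profit is π_i = x_i(165 − 2X) − 47x_i, with X = x_i + Σ_{j≠i} x_j.
First-order condition: 118 − 4x_i − 2Σ_{j≠i} x_j = 0.
In a symmetric equilibrium every firm chooses the same x, so Σ_{j≠i} x_j = 2x. The condition becomes 118 − 8x = 0, giving x = 118/8 = 14.75.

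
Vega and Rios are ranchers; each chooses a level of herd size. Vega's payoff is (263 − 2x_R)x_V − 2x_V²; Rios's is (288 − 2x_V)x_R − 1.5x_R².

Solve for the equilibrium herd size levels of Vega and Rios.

Expanding Vega's payoff: 263x_V − 2x_Rx_V − 2x_V².
∂π/∂x_V = 263 − 2x_R − 4x_V = 0, so x_V = 65.75 − 0.5x_R.
Likewise for Rios: x_R = 96 − (2/3)x_V.
Plugging x_R into Vega's best response: x_V = 65.75 − 0.5(96 − (2/3)x_V) ⇒ (2/3)x_V = 17.75, so x_V = 26.625.
Then x_R = 96 − (2/3)·26.625 = 78.25.

26.625, 78.25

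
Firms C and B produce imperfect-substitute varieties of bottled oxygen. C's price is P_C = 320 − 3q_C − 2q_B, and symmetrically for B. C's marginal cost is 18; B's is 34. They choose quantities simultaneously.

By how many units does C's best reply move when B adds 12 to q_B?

Firm C's profit: π = q_C(320 − 3q_C − 2q_B) − 18q_C.
∂π/∂q_C = 302 − 6q_C − 2q_B = 0 ⇒ q_C = 151/3 − (1/3)q_B.
The reaction-function slope is −1/3, so a 12-unit rise in q_B moves q_C by −1/3 × 12 = −4. C's best response falls — the actions are strategic substitutes.

-4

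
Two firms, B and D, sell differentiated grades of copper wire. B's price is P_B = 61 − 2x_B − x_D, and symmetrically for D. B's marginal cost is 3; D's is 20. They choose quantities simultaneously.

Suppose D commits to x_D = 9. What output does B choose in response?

12.25

Firm B's profit: π = x_B(61 − 2x_B − x_D) − 3x_B.
∂π/∂x_B = 58 − 4x_B − x_D = 0 ⇒ x_B = 14.5 − 0.25x_D.
At x_D = 9: x_B = 14.5 − 0.25·9 = 12.25.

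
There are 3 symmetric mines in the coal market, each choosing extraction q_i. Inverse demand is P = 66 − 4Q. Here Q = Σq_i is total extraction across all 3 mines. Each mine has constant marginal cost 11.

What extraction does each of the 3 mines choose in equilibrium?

A representative mine's profit is π_i = q_i(66 − 4Q) − 11q_i, with Q = q_i + Σ_{j≠i} q_j.
First-order condition: 55 − 8q_i − 4Σ_{j≠i} q_j = 0.
In a symmetric equilibrium every mine chooses the same q, so Σ_{j≠i} q_j = 2q. The condition becomes 55 − 16q = 0, giving q = 55/16 = 3.4375.

3.4375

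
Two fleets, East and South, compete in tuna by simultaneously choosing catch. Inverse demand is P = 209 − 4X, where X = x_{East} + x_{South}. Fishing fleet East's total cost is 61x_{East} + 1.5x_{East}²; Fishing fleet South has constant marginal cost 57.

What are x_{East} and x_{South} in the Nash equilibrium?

Fishing fleet East's profit: π = x_{East}(209 − 4(x_{East} + x_{South})) − 61x_{East} − 1.5x_{East}².
∂π/∂x_{East} = 148 − 11x_{East} − 4x_{South} = 0, so x_{East} = 148/11 − (4/11)x_{South}.
For South: ∂π/∂x_{South} = 152 − 8x_{South} − 4x_{East} = 0 ⇒ x_{South} = 19 − 0.5x_{East}.
Solving the two reaction functions simultaneously: (1 − (−4/11)(−0.5))x_{East} = 148/11 − (4/11)·19, so (9/11)x_{East} = 72/11 and x_{East} = 8.
Then x_{South} = 19 − 0.5·8 = 15.

8, 15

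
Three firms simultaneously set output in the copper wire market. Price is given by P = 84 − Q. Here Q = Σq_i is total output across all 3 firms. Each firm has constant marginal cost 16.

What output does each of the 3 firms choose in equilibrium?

17

A representative firm's profit is π_i = q_i(84 − Q) − 16q_i, with Q = q_i + Σ_{j≠i} q_j.
First-order condition: 68 − 2q_i − Σ_{j≠i} q_j = 0.
With identical firms, set every q_j = q: then 68 − 2q − 2q = 0, i.e. q = 68/4 = 17.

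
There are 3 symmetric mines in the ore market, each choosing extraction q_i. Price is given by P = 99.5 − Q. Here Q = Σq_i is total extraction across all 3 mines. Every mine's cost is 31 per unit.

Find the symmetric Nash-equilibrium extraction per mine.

17.125

A representative mine's profit is π_i = q_i(99.5 − Q) − 31q_i, with Q = q_i + Σ_{j≠i} q_j.
First-order condition: 68.5 − 2q_i − Σ_{j≠i} q_j = 0.
Imposing symmetry (q_j = q for all j) turns Σ_{j≠i} q_j into 2q, so 68.5 = 4q and q = 17.125.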